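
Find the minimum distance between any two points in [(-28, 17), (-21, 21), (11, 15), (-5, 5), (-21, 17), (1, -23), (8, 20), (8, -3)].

Computing all pairwise distances among 8 points:

d((-28, 17), (-21, 21)) = 8.0623
d((-28, 17), (11, 15)) = 39.0512
d((-28, 17), (-5, 5)) = 25.9422
d((-28, 17), (-21, 17)) = 7.0
d((-28, 17), (1, -23)) = 49.4065
d((-28, 17), (8, 20)) = 36.1248
d((-28, 17), (8, -3)) = 41.1825
d((-21, 21), (11, 15)) = 32.5576
d((-21, 21), (-5, 5)) = 22.6274
d((-21, 21), (-21, 17)) = 4.0 <-- minimum
d((-21, 21), (1, -23)) = 49.1935
d((-21, 21), (8, 20)) = 29.0172
d((-21, 21), (8, -3)) = 37.6431
d((11, 15), (-5, 5)) = 18.868
d((11, 15), (-21, 17)) = 32.0624
d((11, 15), (1, -23)) = 39.2938
d((11, 15), (8, 20)) = 5.831
d((11, 15), (8, -3)) = 18.2483
d((-5, 5), (-21, 17)) = 20.0
d((-5, 5), (1, -23)) = 28.6356
d((-5, 5), (8, 20)) = 19.8494
d((-5, 5), (8, -3)) = 15.2643
d((-21, 17), (1, -23)) = 45.6508
d((-21, 17), (8, 20)) = 29.1548
d((-21, 17), (8, -3)) = 35.2278
d((1, -23), (8, 20)) = 43.566
d((1, -23), (8, -3)) = 21.1896
d((8, 20), (8, -3)) = 23.0

Closest pair: (-21, 21) and (-21, 17) with distance 4.0

The closest pair is (-21, 21) and (-21, 17) with Euclidean distance 4.0. For 8 points, brute-force pairwise comparison is shown above. For large n, the divide-and-conquer algorithm (sort by x, recurse on halves, check the dividing strip) achieves O(n log n).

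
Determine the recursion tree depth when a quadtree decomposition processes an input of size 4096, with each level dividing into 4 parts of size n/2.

For divide and conquer with division factor 2:

Problem sizes at each level:
Level 0: 4096
Level 1: 2048
Level 2: 1024
Level 3: 512
Level 4: 256
Level 5: 128
Level 6: 64
Level 7: 32
Level 8: 16
Level 9: 8
Level 10: 4
Level 11: 2
Level 12: 1

The root is level 0 and the size-1 base case is level 12 (the tree spans levels 0 through 12, i.e. 13 levels counting the root), so the depth is the number of divisions: log_2(4096) = 12

The recursion tree depth is log_2(4096) = 12. At each level, the problem size is divided by 2, so it takes 12 divisions to reduce to a base case of size 1. The algorithm makes 4 recursive calls at each level.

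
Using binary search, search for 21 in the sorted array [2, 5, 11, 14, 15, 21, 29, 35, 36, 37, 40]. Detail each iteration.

Binary search for 21 in [2, 5, 11, 14, 15, 21, 29, 35, 36, 37, 40]:

lo=0, hi=10, mid=5, arr[mid]=21 -> Found target at index 5!

Binary search finds 21 at index 5 after 1 comparisons. The search repeatedly halves the search space by comparing with the middle element.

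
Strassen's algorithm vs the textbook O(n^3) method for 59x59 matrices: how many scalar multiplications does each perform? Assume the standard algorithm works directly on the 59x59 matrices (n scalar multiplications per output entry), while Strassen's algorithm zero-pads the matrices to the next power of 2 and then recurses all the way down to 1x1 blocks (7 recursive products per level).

Matrix multiplication for 59x59 matrices:

Strassen's algorithm requires power-of-2 dimensions. Pad 59x59 to 64x64 (next power of 2).

Standard algorithm: 59^3 = 205379 multiplications
Strassen's algorithm: 7^(log2(64)) = 7^6 = 117649 multiplications
Savings: 205379 - 117649 = 87730 multiplications

Standard: 205379 multiplications (59^3). Strassen: 117649 multiplications (7^6, after padding to 64x64). Strassen reduces 8 recursive multiplications to 7 at each level.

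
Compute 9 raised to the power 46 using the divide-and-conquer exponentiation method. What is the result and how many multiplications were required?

Computing 9^46 by squaring (build up from 9^1; each line after the first costs one multiplication):

9^1 = 9
9^2 = (9^1)^2 = 9^2 = 81
9^4 = (9^2)^2 = 81^2 = 6561
9^5 = 9 * 9^4 = 9 * 6561 = 59049
9^10 = (9^5)^2 = 59049^2 = 3486784401
9^11 = 9 * 9^10 = 9 * 3486784401 = 31381059609
9^22 = (9^11)^2 = 31381059609^2 = 984770902183611232881
9^23 = 9 * 9^22 = 9 * 984770902183611232881 = 8862938119652501095929
9^46 = (9^23)^2 = 8862938119652501095929^2 = 78551672112789411833022577315290546060373041

Result: 78551672112789411833022577315290546060373041
Multiplications needed: 8 (8 lines after 9^1)

9^46 = 78551672112789411833022577315290546060373041. Using exponentiation by squaring, this requires 8 multiplications. The key idea: if the exponent is even, square the half-power; if odd, multiply by the base once.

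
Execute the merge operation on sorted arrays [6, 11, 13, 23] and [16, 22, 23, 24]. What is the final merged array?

Merging process:

Compare 6 vs 16: take 6 from left. Merged: [6]
Compare 11 vs 16: take 11 from left. Merged: [6, 11]
Compare 13 vs 16: take 13 from left. Merged: [6, 11, 13]
Compare 23 vs 16: take 16 from right. Merged: [6, 11, 13, 16]
Compare 23 vs 22: take 22 from right. Merged: [6, 11, 13, 16, 22]
Compare 23 vs 23: take 23 from left. Merged: [6, 11, 13, 16, 22, 23]
Append remaining from right: [23, 24]. Merged: [6, 11, 13, 16, 22, 23, 23, 24]

Final merged array: [6, 11, 13, 16, 22, 23, 23, 24]
Total comparisons: 6

The merged array is [6, 11, 13, 16, 22, 23, 23, 24], requiring 6 comparisons. The merge step runs in O(n) time where n is the total number of elements.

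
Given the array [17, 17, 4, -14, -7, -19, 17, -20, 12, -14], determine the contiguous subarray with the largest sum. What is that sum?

Using Kadane's algorithm on [17, 17, 4, -14, -7, -19, 17, -20, 12, -14]:

Scanning through the array:
Position 1 (value 17): max_ending_here = 34, max_so_far = 34
Position 2 (value 4): max_ending_here = 38, max_so_far = 38
Position 3 (value -14): max_ending_here = 24, max_so_far = 38
Position 4 (value -7): max_ending_here = 17, max_so_far = 38
Position 5 (value -19): max_ending_here = -2, max_so_far = 38
Position 6 (value 17): max_ending_here = 17, max_so_far = 38
Position 7 (value -20): max_ending_here = -3, max_so_far = 38
Position 8 (value 12): max_ending_here = 12, max_so_far = 38
Position 9 (value -14): max_ending_here = -2, max_so_far = 38

Maximum subarray: [17, 17, 4]
Maximum sum: 38

The maximum subarray is [17, 17, 4] with sum 38. This subarray runs from index 0 to index 2.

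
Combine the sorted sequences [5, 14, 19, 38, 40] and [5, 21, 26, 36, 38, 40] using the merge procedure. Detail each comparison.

Merging process:

Compare 5 vs 5: take 5 from left. Merged: [5]
Compare 14 vs 5: take 5 from right. Merged: [5, 5]
Compare 14 vs 21: take 14 from left. Merged: [5, 5, 14]
Compare 19 vs 21: take 19 from left. Merged: [5, 5, 14, 19]
Compare 38 vs 21: take 21 from right. Merged: [5, 5, 14, 19, 21]
Compare 38 vs 26: take 26 from right. Merged: [5, 5, 14, 19, 21, 26]
Compare 38 vs 36: take 36 from right. Merged: [5, 5, 14, 19, 21, 26, 36]
Compare 38 vs 38: take 38 from left. Merged: [5, 5, 14, 19, 21, 26, 36, 38]
Compare 40 vs 38: take 38 from right. Merged: [5, 5, 14, 19, 21, 26, 36, 38, 38]
Compare 40 vs 40: take 40 from left. Merged: [5, 5, 14, 19, 21, 26, 36, 38, 38, 40]
Append remaining from right: [40]. Merged: [5, 5, 14, 19, 21, 26, 36, 38, 38, 40, 40]

Final merged array: [5, 5, 14, 19, 21, 26, 36, 38, 38, 40, 40]
Total comparisons: 10

The merged array is [5, 5, 14, 19, 21, 26, 36, 38, 38, 40, 40], requiring 10 comparisons. The merge step runs in O(n) time where n is the total number of elements.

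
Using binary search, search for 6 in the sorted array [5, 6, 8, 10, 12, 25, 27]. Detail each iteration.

Binary search for 6 in [5, 6, 8, 10, 12, 25, 27]:

lo=0, hi=6, mid=3, arr[mid]=10 -> 10 > 6, search left half
lo=0, hi=2, mid=1, arr[mid]=6 -> Found target at index 1!

Binary search finds 6 at index 1 after 2 comparisons. The search repeatedly halves the search space by comparing with the middle element.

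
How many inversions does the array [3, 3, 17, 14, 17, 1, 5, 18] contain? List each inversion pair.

Finding inversions in [3, 3, 17, 14, 17, 1, 5, 18]:

(0, 5): arr[0]=3 > arr[5]=1
(1, 5): arr[1]=3 > arr[5]=1
(2, 3): arr[2]=17 > arr[3]=14
(2, 5): arr[2]=17 > arr[5]=1
(2, 6): arr[2]=17 > arr[6]=5
(3, 5): arr[3]=14 > arr[5]=1
(3, 6): arr[3]=14 > arr[6]=5
(4, 5): arr[4]=17 > arr[5]=1
(4, 6): arr[4]=17 > arr[6]=5

Total inversions: 9

The array has 9 inversion(s): (0,5), (1,5), (2,3), (2,5), (2,6), (3,5), (3,6), (4,5), (4,6). Each pair (i,j) satisfies i < j and arr[i] > arr[j].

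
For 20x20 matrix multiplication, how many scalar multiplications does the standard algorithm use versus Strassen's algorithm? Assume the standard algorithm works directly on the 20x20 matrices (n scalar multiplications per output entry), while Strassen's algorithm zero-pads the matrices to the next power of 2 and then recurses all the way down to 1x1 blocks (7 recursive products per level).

Matrix multiplication for 20x20 matrices:

Strassen's algorithm requires power-of-2 dimensions. Pad 20x20 to 32x32 (next power of 2).

Standard algorithm: 20^3 = 8000 multiplications
Strassen's algorithm: 7^(log2(32)) = 7^5 = 16807 multiplications
Difference: 8000 - 16807 = -8807 (Strassen uses MORE here due to padding overhead — for small or just-over-power-of-2 n, padding can outweigh the per-level savings)

Standard: 8000 multiplications (20^3). Strassen: 16807 multiplications (7^5, after padding to 32x32). Strassen reduces 8 recursive multiplications to 7 at each level.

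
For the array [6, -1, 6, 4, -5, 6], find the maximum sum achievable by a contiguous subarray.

Using Kadane's algorithm on [6, -1, 6, 4, -5, 6]:

Scanning through the array:
Position 1 (value -1): max_ending_here = 5, max_so_far = 6
Position 2 (value 6): max_ending_here = 11, max_so_far = 11
Position 3 (value 4): max_ending_here = 15, max_so_far = 15
Position 4 (value -5): max_ending_here = 10, max_so_far = 15
Position 5 (value 6): max_ending_here = 16, max_so_far = 16

Maximum subarray: [6, -1, 6, 4, -5, 6]
Maximum sum: 16

The maximum subarray is [6, -1, 6, 4, -5, 6] with sum 16. This subarray runs from index 0 to index 5.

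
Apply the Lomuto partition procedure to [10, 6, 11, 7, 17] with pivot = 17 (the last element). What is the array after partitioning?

Lomuto partition with pivot = 17:

Initial array: [10, 6, 11, 7, 17]

arr[0]=10 <= 17: swap with position 0, array becomes [10, 6, 11, 7, 17]
arr[1]=6 <= 17: swap with position 1, array becomes [10, 6, 11, 7, 17]
arr[2]=11 <= 17: swap with position 2, array becomes [10, 6, 11, 7, 17]
arr[3]=7 <= 17: swap with position 3, array becomes [10, 6, 11, 7, 17]

Place pivot at position 4: [10, 6, 11, 7, 17]
Pivot position: 4

After partitioning with pivot 17, the array becomes [10, 6, 11, 7, 17]. The pivot is placed at index 4. All elements to the left of the pivot are <= 17, and all elements to the right are > 17.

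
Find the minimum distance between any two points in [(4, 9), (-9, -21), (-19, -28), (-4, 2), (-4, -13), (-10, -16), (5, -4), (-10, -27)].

Computing all pairwise distances among 8 points:

d((4, 9), (-9, -21)) = 32.6956
d((4, 9), (-19, -28)) = 43.566
d((4, 9), (-4, 2)) = 10.6301
d((4, 9), (-4, -13)) = 23.4094
d((4, 9), (-10, -16)) = 28.6531
d((4, 9), (5, -4)) = 13.0384
d((4, 9), (-10, -27)) = 38.6264
d((-9, -21), (-19, -28)) = 12.2066
d((-9, -21), (-4, 2)) = 23.5372
d((-9, -21), (-4, -13)) = 9.434
d((-9, -21), (-10, -16)) = 5.099 <-- minimum
d((-9, -21), (5, -4)) = 22.0227
d((-9, -21), (-10, -27)) = 6.0828
d((-19, -28), (-4, 2)) = 33.541
d((-19, -28), (-4, -13)) = 21.2132
d((-19, -28), (-10, -16)) = 15.0
d((-19, -28), (5, -4)) = 33.9411
d((-19, -28), (-10, -27)) = 9.0554
d((-4, 2), (-4, -13)) = 15.0
d((-4, 2), (-10, -16)) = 18.9737
d((-4, 2), (5, -4)) = 10.8167
d((-4, 2), (-10, -27)) = 29.6142
d((-4, -13), (-10, -16)) = 6.7082
d((-4, -13), (5, -4)) = 12.7279
d((-4, -13), (-10, -27)) = 15.2315
d((-10, -16), (5, -4)) = 19.2094
d((-10, -16), (-10, -27)) = 11.0
d((5, -4), (-10, -27)) = 27.4591

Closest pair: (-9, -21) and (-10, -16) with distance 5.099

The closest pair is (-9, -21) and (-10, -16) with Euclidean distance 5.099. For 8 points, brute-force pairwise comparison is shown above. For large n, the divide-and-conquer algorithm (sort by x, recurse on halves, check the dividing strip) achieves O(n log n).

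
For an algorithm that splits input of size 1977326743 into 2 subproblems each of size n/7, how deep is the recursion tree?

For divide and conquer with division factor 7:

Problem sizes at each level:
Level 0: 1977326743
Level 1: 282475249
Level 2: 40353607
Level 3: 5764801
Level 4: 823543
Level 5: 117649
Level 6: 16807
Level 7: 2401
Level 8: 343
Level 9: 49
Level 10: 7
Level 11: 1

The root is level 0 and the size-1 base case is level 11 (the tree spans levels 0 through 11, i.e. 12 levels counting the root), so the depth is the number of divisions: log_7(1977326743) = 11

The recursion tree depth is log_7(1977326743) = 11. At each level, the problem size is divided by 7, so it takes 11 divisions to reduce to a base case of size 1. The algorithm makes 2 recursive calls at each level.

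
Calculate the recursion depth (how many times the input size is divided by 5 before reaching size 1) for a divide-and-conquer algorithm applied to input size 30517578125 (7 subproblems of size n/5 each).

For divide and conquer with division factor 5:

Problem sizes at each level:
Level 0: 30517578125
Level 1: 6103515625
Level 2: 1220703125
Level 3: 244140625
Level 4: 48828125
Level 5: 9765625
Level 6: 1953125
Level 7: 390625
Level 8: 78125
Level 9: 15625
Level 10: 3125
Level 11: 625
Level 12: 125
Level 13: 25
Level 14: 5
Level 15: 1

The root is level 0 and the size-1 base case is level 15 (the tree spans levels 0 through 15, i.e. 16 levels counting the root), so the depth is the number of divisions: log_5(30517578125) = 15

The recursion tree depth is log_5(30517578125) = 15. At each level, the problem size is divided by 5, so it takes 15 divisions to reduce to a base case of size 1. The algorithm makes 7 recursive calls at each level.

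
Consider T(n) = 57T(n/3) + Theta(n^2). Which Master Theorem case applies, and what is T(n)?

Master Theorem for T(n) = 57T(n/3) + O(n^2):

a = 57, b = 3, c = 2
log_b(a) = log_3(57) = 3.6801

Case 1: c = 2 < log_3(57) = 3.6801
T(n) = O(n^(log_3 57))

For T(n) = 57T(n/3) + O(n^2): log_3(57) = 3.6801. This is Case 1 of the Master Theorem (c < log_b(a), work dominated by leaves), giving O(n^(log_3 57)).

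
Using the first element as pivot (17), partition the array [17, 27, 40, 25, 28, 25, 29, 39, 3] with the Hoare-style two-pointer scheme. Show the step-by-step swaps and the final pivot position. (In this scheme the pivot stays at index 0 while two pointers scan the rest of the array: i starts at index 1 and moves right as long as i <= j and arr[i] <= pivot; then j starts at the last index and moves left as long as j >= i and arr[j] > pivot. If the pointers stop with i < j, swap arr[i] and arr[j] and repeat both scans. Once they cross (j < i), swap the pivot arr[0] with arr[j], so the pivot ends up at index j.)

Hoare-style two-pointer partition with pivot = 17:

Initial array: [17, 27, 40, 25, 28, 25, 29, 39, 3]

Pointers start at i = 1, j = 8.
i stops at index 1 (arr[1]=27 > 17), j stops at index 8 (arr[8]=3 <= 17): swap arr[1] and arr[8], array becomes [17, 3, 40, 25, 28, 25, 29, 39, 27]
i ends at 2, j ends at 1: the pointers have crossed (j < i), so scanning stops.

Swap pivot arr[0] with arr[1] to place pivot at position 1: [3, 17, 40, 25, 28, 25, 29, 39, 27]
Pivot position: 1

After partitioning with pivot 17, the array becomes [3, 17, 40, 25, 28, 25, 29, 39, 27]. The pivot is placed at index 1. All elements to the left of the pivot are <= 17, and all elements to the right are > 17.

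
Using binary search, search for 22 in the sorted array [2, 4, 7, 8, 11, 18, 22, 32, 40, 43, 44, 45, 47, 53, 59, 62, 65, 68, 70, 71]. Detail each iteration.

Binary search for 22 in [2, 4, 7, 8, 11, 18, 22, 32, 40, 43, 44, 45, 47, 53, 59, 62, 65, 68, 70, 71]:

lo=0, hi=19, mid=9, arr[mid]=43 -> 43 > 22, search left half
lo=0, hi=8, mid=4, arr[mid]=11 -> 11 < 22, search right half
lo=5, hi=8, mid=6, arr[mid]=22 -> Found target at index 6!

Binary search finds 22 at index 6 after 3 comparisons. The search repeatedly halves the search space by comparing with the middle element.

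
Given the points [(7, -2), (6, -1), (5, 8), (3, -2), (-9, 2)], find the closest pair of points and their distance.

Computing all pairwise distances among 5 points:

d((7, -2), (6, -1)) = 1.4142 <-- minimum
d((7, -2), (5, 8)) = 10.198
d((7, -2), (3, -2)) = 4.0
d((7, -2), (-9, 2)) = 16.4924
d((6, -1), (5, 8)) = 9.0554
d((6, -1), (3, -2)) = 3.1623
d((6, -1), (-9, 2)) = 15.2971
d((5, 8), (3, -2)) = 10.198
d((5, 8), (-9, 2)) = 15.2315
d((3, -2), (-9, 2)) = 12.6491

Closest pair: (7, -2) and (6, -1) with distance 1.4142

The closest pair is (7, -2) and (6, -1) with Euclidean distance 1.4142. For 5 points, brute-force pairwise comparison is shown above. For large n, the divide-and-conquer algorithm (sort by x, recurse on halves, check the dividing strip) achieves O(n log n).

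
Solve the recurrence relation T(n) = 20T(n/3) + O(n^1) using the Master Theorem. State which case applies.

Master Theorem for T(n) = 20T(n/3) + O(n^1):

a = 20, b = 3, c = 1
log_b(a) = log_3(20) = 2.7268

Case 1: c = 1 < log_3(20) = 2.7268
T(n) = O(n^(log_3 20))

For T(n) = 20T(n/3) + O(n^1): log_3(20) = 2.7268. This is Case 1 of the Master Theorem (c < log_b(a), work dominated by leaves), giving O(n^(log_3 20)).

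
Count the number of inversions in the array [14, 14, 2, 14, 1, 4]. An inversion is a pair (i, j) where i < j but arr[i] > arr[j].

Finding inversions in [14, 14, 2, 14, 1, 4]:

(0, 2): arr[0]=14 > arr[2]=2
(0, 4): arr[0]=14 > arr[4]=1
(0, 5): arr[0]=14 > arr[5]=4
(1, 2): arr[1]=14 > arr[2]=2
(1, 4): arr[1]=14 > arr[4]=1
(1, 5): arr[1]=14 > arr[5]=4
(2, 4): arr[2]=2 > arr[4]=1
(3, 4): arr[3]=14 > arr[4]=1
(3, 5): arr[3]=14 > arr[5]=4

Total inversions: 9

The array has 9 inversion(s): (0,2), (0,4), (0,5), (1,2), (1,4), (1,5), (2,4), (3,4), (3,5). Each pair (i,j) satisfies i < j and arr[i] > arr[j].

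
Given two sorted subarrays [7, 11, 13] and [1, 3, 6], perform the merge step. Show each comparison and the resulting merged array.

Merging process:

Compare 7 vs 1: take 1 from right. Merged: [1]
Compare 7 vs 3: take 3 from right. Merged: [1, 3]
Compare 7 vs 6: take 6 from right. Merged: [1, 3, 6]
Append remaining from left: [7, 11, 13]. Merged: [1, 3, 6, 7, 11, 13]

Final merged array: [1, 3, 6, 7, 11, 13]
Total comparisons: 3

The merged array is [1, 3, 6, 7, 11, 13], requiring 3 comparisons. The merge step runs in O(n) time where n is the total number of elements.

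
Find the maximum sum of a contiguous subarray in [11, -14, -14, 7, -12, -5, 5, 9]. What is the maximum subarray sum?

Using Kadane's algorithm on [11, -14, -14, 7, -12, -5, 5, 9]:

Scanning through the array:
Position 1 (value -14): max_ending_here = -3, max_so_far = 11
Position 2 (value -14): max_ending_here = -14, max_so_far = 11
Position 3 (value 7): max_ending_here = 7, max_so_far = 11
Position 4 (value -12): max_ending_here = -5, max_so_far = 11
Position 5 (value -5): max_ending_here = -5, max_so_far = 11
Position 6 (value 5): max_ending_here = 5, max_so_far = 11
Position 7 (value 9): max_ending_here = 14, max_so_far = 14

Maximum subarray: [5, 9]
Maximum sum: 14

The maximum subarray is [5, 9] with sum 14. This subarray runs from index 6 to index 7.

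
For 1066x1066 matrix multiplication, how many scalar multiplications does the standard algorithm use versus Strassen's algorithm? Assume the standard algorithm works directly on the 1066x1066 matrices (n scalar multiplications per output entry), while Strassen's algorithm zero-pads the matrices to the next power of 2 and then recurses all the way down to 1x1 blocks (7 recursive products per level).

Matrix multiplication for 1066x1066 matrices:

Strassen's algorithm requires power-of-2 dimensions. Pad 1066x1066 to 2048x2048 (next power of 2).

Standard algorithm: 1066^3 = 1211355496 multiplications
Strassen's algorithm: 7^(log2(2048)) = 7^11 = 1977326743 multiplications
Difference: 1211355496 - 1977326743 = -765971247 (Strassen uses MORE here due to padding overhead — for small or just-over-power-of-2 n, padding can outweigh the per-level savings)

Standard: 1211355496 multiplications (1066^3). Strassen: 1977326743 multiplications (7^11, after padding to 2048x2048). Strassen reduces 8 recursive multiplications to 7 at each level.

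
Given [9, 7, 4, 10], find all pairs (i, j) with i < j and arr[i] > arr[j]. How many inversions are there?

Finding inversions in [9, 7, 4, 10]:

(0, 1): arr[0]=9 > arr[1]=7
(0, 2): arr[0]=9 > arr[2]=4
(1, 2): arr[1]=7 > arr[2]=4

Total inversions: 3

The array has 3 inversion(s): (0,1), (0,2), (1,2). Each pair (i,j) satisfies i < j and arr[i] > arr[j].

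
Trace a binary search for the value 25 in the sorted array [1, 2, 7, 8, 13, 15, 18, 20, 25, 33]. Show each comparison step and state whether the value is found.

Binary search for 25 in [1, 2, 7, 8, 13, 15, 18, 20, 25, 33]:

lo=0, hi=9, mid=4, arr[mid]=13 -> 13 < 25, search right half
lo=5, hi=9, mid=7, arr[mid]=20 -> 20 < 25, search right half
lo=8, hi=9, mid=8, arr[mid]=25 -> Found target at index 8!

Binary search finds 25 at index 8 after 3 comparisons. The search repeatedly halves the search space by comparing with the middle element.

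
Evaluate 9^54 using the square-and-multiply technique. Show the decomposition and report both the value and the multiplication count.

Computing 9^54 by squaring (build up from 9^1; each line after the first costs one multiplication):

9^1 = 9
9^2 = (9^1)^2 = 9^2 = 81
9^3 = 9 * 9^2 = 9 * 81 = 729
9^6 = (9^3)^2 = 729^2 = 531441
9^12 = (9^6)^2 = 531441^2 = 282429536481
9^13 = 9 * 9^12 = 9 * 282429536481 = 2541865828329
9^26 = (9^13)^2 = 2541865828329^2 = 6461081889226673298932241
9^27 = 9 * 9^26 = 9 * 6461081889226673298932241 = 58149737003040059690390169
9^54 = (9^27)^2 = 58149737003040059690390169^2 = 3381391913522726342930221472392241170198527451848561

Result: 3381391913522726342930221472392241170198527451848561
Multiplications needed: 8 (8 lines after 9^1)

9^54 = 3381391913522726342930221472392241170198527451848561. Using exponentiation by squaring, this requires 8 multiplications. The key idea: if the exponent is even, square the half-power; if odd, multiply by the base once.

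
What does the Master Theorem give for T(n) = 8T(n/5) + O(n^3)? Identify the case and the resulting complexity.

Master Theorem for T(n) = 8T(n/5) + O(n^3):

a = 8, b = 5, c = 3
log_b(a) = log_5(8) = 1.2920

Case 3: c = 3 > log_5(8) = 1.2920
T(n) = O(n^3) = O(n^3)

For T(n) = 8T(n/5) + O(n^3): log_5(8) = 1.2920. This is Case 3 of the Master Theorem (c > log_b(a), work dominated by root), giving O(n^3).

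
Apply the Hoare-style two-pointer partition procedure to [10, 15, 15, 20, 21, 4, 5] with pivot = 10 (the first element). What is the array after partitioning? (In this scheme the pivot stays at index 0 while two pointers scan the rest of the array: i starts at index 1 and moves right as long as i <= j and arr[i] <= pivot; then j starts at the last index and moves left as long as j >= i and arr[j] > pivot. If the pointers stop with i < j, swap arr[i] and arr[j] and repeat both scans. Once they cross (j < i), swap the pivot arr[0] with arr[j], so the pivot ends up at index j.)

Hoare-style two-pointer partition with pivot = 10:

Initial array: [10, 15, 15, 20, 21, 4, 5]

Pointers start at i = 1, j = 6.
i stops at index 1 (arr[1]=15 > 10), j stops at index 6 (arr[6]=5 <= 10): swap arr[1] and arr[6], array becomes [10, 5, 15, 20, 21, 4, 15]
i stops at index 2 (arr[2]=15 > 10), j stops at index 5 (arr[5]=4 <= 10): swap arr[2] and arr[5], array becomes [10, 5, 4, 20, 21, 15, 15]
i ends at 3, j ends at 2: the pointers have crossed (j < i), so scanning stops.

Swap pivot arr[0] with arr[2] to place pivot at position 2: [4, 5, 10, 20, 21, 15, 15]
Pivot position: 2

After partitioning with pivot 10, the array becomes [4, 5, 10, 20, 21, 15, 15]. The pivot is placed at index 2. All elements to the left of the pivot are <= 10, and all elements to the right are > 10.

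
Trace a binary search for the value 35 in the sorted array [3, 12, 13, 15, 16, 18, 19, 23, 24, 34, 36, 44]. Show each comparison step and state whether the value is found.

Binary search for 35 in [3, 12, 13, 15, 16, 18, 19, 23, 24, 34, 36, 44]:

lo=0, hi=11, mid=5, arr[mid]=18 -> 18 < 35, search right half
lo=6, hi=11, mid=8, arr[mid]=24 -> 24 < 35, search right half
lo=9, hi=11, mid=10, arr[mid]=36 -> 36 > 35, search left half
lo=9, hi=9, mid=9, arr[mid]=34 -> 34 < 35, search right half
lo=10 > hi=9, target 35 not found

Binary search determines that 35 is not in the array after 4 comparisons. The search space was exhausted without finding the target.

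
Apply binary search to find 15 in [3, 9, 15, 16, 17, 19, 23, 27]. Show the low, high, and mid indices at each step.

Binary search for 15 in [3, 9, 15, 16, 17, 19, 23, 27]:

lo=0, hi=7, mid=3, arr[mid]=16 -> 16 > 15, search left half
lo=0, hi=2, mid=1, arr[mid]=9 -> 9 < 15, search right half
lo=2, hi=2, mid=2, arr[mid]=15 -> Found target at index 2!

Binary search finds 15 at index 2 after 3 comparisons. The search repeatedly halves the search space by comparing with the middle element.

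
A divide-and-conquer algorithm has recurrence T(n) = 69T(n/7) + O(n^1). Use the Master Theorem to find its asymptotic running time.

Master Theorem for T(n) = 69T(n/7) + O(n^1):

a = 69, b = 7, c = 1
log_b(a) = log_7(69) = 2.1759

Case 1: c = 1 < log_7(69) = 2.1759
T(n) = O(n^(log_7 69))

For T(n) = 69T(n/7) + O(n^1): log_7(69) = 2.1759. This is Case 1 of the Master Theorem (c < log_b(a), work dominated by leaves), giving O(n^(log_7 69)).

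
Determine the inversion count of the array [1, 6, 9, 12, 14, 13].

Finding inversions in [1, 6, 9, 12, 14, 13]:

(4, 5): arr[4]=14 > arr[5]=13

Total inversions: 1

The array has 1 inversion(s): (4,5). Each pair (i,j) satisfies i < j and arr[i] > arr[j].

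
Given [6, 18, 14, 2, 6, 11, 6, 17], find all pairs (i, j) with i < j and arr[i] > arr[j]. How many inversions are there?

Finding inversions in [6, 18, 14, 2, 6, 11, 6, 17]:

(0, 3): arr[0]=6 > arr[3]=2
(1, 2): arr[1]=18 > arr[2]=14
(1, 3): arr[1]=18 > arr[3]=2
(1, 4): arr[1]=18 > arr[4]=6
(1, 5): arr[1]=18 > arr[5]=11
(1, 6): arr[1]=18 > arr[6]=6
(1, 7): arr[1]=18 > arr[7]=17
(2, 3): arr[2]=14 > arr[3]=2
(2, 4): arr[2]=14 > arr[4]=6
(2, 5): arr[2]=14 > arr[5]=11
(2, 6): arr[2]=14 > arr[6]=6
(5, 6): arr[5]=11 > arr[6]=6

Total inversions: 12

The array has 12 inversion(s): (0,3), (1,2), (1,3), (1,4), (1,5), (1,6), (1,7), (2,3), (2,4), (2,5), (2,6), (5,6). Each pair (i,j) satisfies i < j and arr[i] > arr[j].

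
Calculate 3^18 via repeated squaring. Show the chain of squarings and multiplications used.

Computing 3^18 by squaring (build up from 3^1; each line after the first costs one multiplication):

3^1 = 3
3^2 = (3^1)^2 = 3^2 = 9
3^4 = (3^2)^2 = 9^2 = 81
3^8 = (3^4)^2 = 81^2 = 6561
3^9 = 3 * 3^8 = 3 * 6561 = 19683
3^18 = (3^9)^2 = 19683^2 = 387420489

Result: 387420489
Multiplications needed: 5 (5 lines after 3^1)

3^18 = 387420489. Using exponentiation by squaring, this requires 5 multiplications. The key idea: if the exponent is even, square the half-power; if odd, multiply by the base once.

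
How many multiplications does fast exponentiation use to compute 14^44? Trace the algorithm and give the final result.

Computing 14^44 by squaring (build up from 14^1; each line after the first costs one multiplication):

14^1 = 14
14^2 = (14^1)^2 = 14^2 = 196
14^4 = (14^2)^2 = 196^2 = 38416
14^5 = 14 * 14^4 = 14 * 38416 = 537824
14^10 = (14^5)^2 = 537824^2 = 289254654976
14^11 = 14 * 14^10 = 14 * 289254654976 = 4049565169664
14^22 = (14^11)^2 = 4049565169664^2 = 16398978063355821105872896
14^44 = (14^22)^2 = 16398978063355821105872896^2 = 268926481522425436988250652599945506664302107426816

Result: 268926481522425436988250652599945506664302107426816
Multiplications needed: 7 (7 lines after 14^1)

14^44 = 268926481522425436988250652599945506664302107426816. Using exponentiation by squaring, this requires 7 multiplications. The key idea: if the exponent is even, square the half-power; if odd, multiply by the base once.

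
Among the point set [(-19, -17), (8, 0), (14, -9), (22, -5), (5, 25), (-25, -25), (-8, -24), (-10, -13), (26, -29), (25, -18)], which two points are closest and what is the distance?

Computing all pairwise distances among 10 points:

d((-19, -17), (8, 0)) = 31.9061
d((-19, -17), (14, -9)) = 33.9559
d((-19, -17), (22, -5)) = 42.72
d((-19, -17), (5, 25)) = 48.3735
d((-19, -17), (-25, -25)) = 10.0
d((-19, -17), (-8, -24)) = 13.0384
d((-19, -17), (-10, -13)) = 9.8489
d((-19, -17), (26, -29)) = 46.5725
d((-19, -17), (25, -18)) = 44.0114
d((8, 0), (14, -9)) = 10.8167
d((8, 0), (22, -5)) = 14.8661
d((8, 0), (5, 25)) = 25.1794
d((8, 0), (-25, -25)) = 41.4005
d((8, 0), (-8, -24)) = 28.8444
d((8, 0), (-10, -13)) = 22.2036
d((8, 0), (26, -29)) = 34.1321
d((8, 0), (25, -18)) = 24.7588
d((14, -9), (22, -5)) = 8.9443 <-- minimum
d((14, -9), (5, 25)) = 35.171
d((14, -9), (-25, -25)) = 42.1545
d((14, -9), (-8, -24)) = 26.6271
d((14, -9), (-10, -13)) = 24.3311
d((14, -9), (26, -29)) = 23.3238
d((14, -9), (25, -18)) = 14.2127
d((22, -5), (5, 25)) = 34.4819
d((22, -5), (-25, -25)) = 51.0784
d((22, -5), (-8, -24)) = 35.5106
d((22, -5), (-10, -13)) = 32.9848
d((22, -5), (26, -29)) = 24.3311
d((22, -5), (25, -18)) = 13.3417
d((5, 25), (-25, -25)) = 58.3095
d((5, 25), (-8, -24)) = 50.6952
d((5, 25), (-10, -13)) = 40.8534
d((5, 25), (26, -29)) = 57.9396
d((5, 25), (25, -18)) = 47.4236
d((-25, -25), (-8, -24)) = 17.0294
d((-25, -25), (-10, -13)) = 19.2094
d((-25, -25), (26, -29)) = 51.1566
d((-25, -25), (25, -18)) = 50.4876
d((-8, -24), (-10, -13)) = 11.1803
d((-8, -24), (26, -29)) = 34.3657
d((-8, -24), (25, -18)) = 33.541
d((-10, -13), (26, -29)) = 39.3954
d((-10, -13), (25, -18)) = 35.3553
d((26, -29), (25, -18)) = 11.0454

Closest pair: (14, -9) and (22, -5) with distance 8.9443

The closest pair is (14, -9) and (22, -5) with Euclidean distance 8.9443. For 10 points, brute-force pairwise comparison is shown above. For large n, the divide-and-conquer algorithm (sort by x, recurse on halves, check the dividing strip) achieves O(n log n).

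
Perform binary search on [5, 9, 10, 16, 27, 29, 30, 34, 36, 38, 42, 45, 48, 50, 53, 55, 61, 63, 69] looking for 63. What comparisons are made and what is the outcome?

Binary search for 63 in [5, 9, 10, 16, 27, 29, 30, 34, 36, 38, 42, 45, 48, 50, 53, 55, 61, 63, 69]:

lo=0, hi=18, mid=9, arr[mid]=38 -> 38 < 63, search right half
lo=10, hi=18, mid=14, arr[mid]=53 -> 53 < 63, search right half
lo=15, hi=18, mid=16, arr[mid]=61 -> 61 < 63, search right half
lo=17, hi=18, mid=17, arr[mid]=63 -> Found target at index 17!

Binary search finds 63 at index 17 after 4 comparisons. The search repeatedly halves the search space by comparing with the middle element.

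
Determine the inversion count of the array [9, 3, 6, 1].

Finding inversions in [9, 3, 6, 1]:

(0, 1): arr[0]=9 > arr[1]=3
(0, 2): arr[0]=9 > arr[2]=6
(0, 3): arr[0]=9 > arr[3]=1
(1, 3): arr[1]=3 > arr[3]=1
(2, 3): arr[2]=6 > arr[3]=1

Total inversions: 5

The array has 5 inversion(s): (0,1), (0,2), (0,3), (1,3), (2,3). Each pair (i,j) satisfies i < j and arr[i] > arr[j].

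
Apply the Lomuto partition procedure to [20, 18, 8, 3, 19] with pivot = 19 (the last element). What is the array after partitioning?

Lomuto partition with pivot = 19:

Initial array: [20, 18, 8, 3, 19]

arr[0]=20 > 19: no swap
arr[1]=18 <= 19: swap with position 0, array becomes [18, 20, 8, 3, 19]
arr[2]=8 <= 19: swap with position 1, array becomes [18, 8, 20, 3, 19]
arr[3]=3 <= 19: swap with position 2, array becomes [18, 8, 3, 20, 19]

Place pivot at position 3: [18, 8, 3, 19, 20]
Pivot position: 3

After partitioning with pivot 19, the array becomes [18, 8, 3, 19, 20]. The pivot is placed at index 3. All elements to the left of the pivot are <= 19, and all elements to the right are > 19.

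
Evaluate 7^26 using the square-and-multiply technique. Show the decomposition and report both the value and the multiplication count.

Computing 7^26 by squaring (build up from 7^1; each line after the first costs one multiplication):

7^1 = 7
7^2 = (7^1)^2 = 7^2 = 49
7^3 = 7 * 7^2 = 7 * 49 = 343
7^6 = (7^3)^2 = 343^2 = 117649
7^12 = (7^6)^2 = 117649^2 = 13841287201
7^13 = 7 * 7^12 = 7 * 13841287201 = 96889010407
7^26 = (7^13)^2 = 96889010407^2 = 9387480337647754305649

Result: 9387480337647754305649
Multiplications needed: 6 (6 lines after 7^1)

7^26 = 9387480337647754305649. Using exponentiation by squaring, this requires 6 multiplications. The key idea: if the exponent is even, square the half-power; if odd, multiply by the base once.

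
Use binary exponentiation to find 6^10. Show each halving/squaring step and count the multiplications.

Computing 6^10 by squaring (build up from 6^1; each line after the first costs one multiplication):

6^1 = 6
6^2 = (6^1)^2 = 6^2 = 36
6^4 = (6^2)^2 = 36^2 = 1296
6^5 = 6 * 6^4 = 6 * 1296 = 7776
6^10 = (6^5)^2 = 7776^2 = 60466176

Result: 60466176
Multiplications needed: 4 (4 lines after 6^1)

6^10 = 60466176. Using exponentiation by squaring, this requires 4 multiplications. The key idea: if the exponent is even, square the half-power; if odd, multiply by the base once.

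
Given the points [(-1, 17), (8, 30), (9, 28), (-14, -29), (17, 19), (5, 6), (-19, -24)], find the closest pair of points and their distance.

Computing all pairwise distances among 7 points:

d((-1, 17), (8, 30)) = 15.8114
d((-1, 17), (9, 28)) = 14.8661
d((-1, 17), (-14, -29)) = 47.8017
d((-1, 17), (17, 19)) = 18.1108
d((-1, 17), (5, 6)) = 12.53
d((-1, 17), (-19, -24)) = 44.7772
d((8, 30), (9, 28)) = 2.2361 <-- minimum
d((8, 30), (-14, -29)) = 62.9682
d((8, 30), (17, 19)) = 14.2127
d((8, 30), (5, 6)) = 24.1868
d((8, 30), (-19, -24)) = 60.3738
d((9, 28), (-14, -29)) = 61.4654
d((9, 28), (17, 19)) = 12.0416
d((9, 28), (5, 6)) = 22.3607
d((9, 28), (-19, -24)) = 59.0593
d((-14, -29), (17, 19)) = 57.1402
d((-14, -29), (5, 6)) = 39.8246
d((-14, -29), (-19, -24)) = 7.0711
d((17, 19), (5, 6)) = 17.6918
d((17, 19), (-19, -24)) = 56.0803
d((5, 6), (-19, -24)) = 38.4187

Closest pair: (8, 30) and (9, 28) with distance 2.2361

The closest pair is (8, 30) and (9, 28) with Euclidean distance 2.2361. For 7 points, brute-force pairwise comparison is shown above. For large n, the divide-and-conquer algorithm (sort by x, recurse on halves, check the dividing strip) achieves O(n log n).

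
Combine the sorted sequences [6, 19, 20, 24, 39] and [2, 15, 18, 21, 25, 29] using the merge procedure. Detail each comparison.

Merging process:

Compare 6 vs 2: take 2 from right. Merged: [2]
Compare 6 vs 15: take 6 from left. Merged: [2, 6]
Compare 19 vs 15: take 15 from right. Merged: [2, 6, 15]
Compare 19 vs 18: take 18 from right. Merged: [2, 6, 15, 18]
Compare 19 vs 21: take 19 from left. Merged: [2, 6, 15, 18, 19]
Compare 20 vs 21: take 20 from left. Merged: [2, 6, 15, 18, 19, 20]
Compare 24 vs 21: take 21 from right. Merged: [2, 6, 15, 18, 19, 20, 21]
Compare 24 vs 25: take 24 from left. Merged: [2, 6, 15, 18, 19, 20, 21, 24]
Compare 39 vs 25: take 25 from right. Merged: [2, 6, 15, 18, 19, 20, 21, 24, 25]
Compare 39 vs 29: take 29 from right. Merged: [2, 6, 15, 18, 19, 20, 21, 24, 25, 29]
Append remaining from left: [39]. Merged: [2, 6, 15, 18, 19, 20, 21, 24, 25, 29, 39]

Final merged array: [2, 6, 15, 18, 19, 20, 21, 24, 25, 29, 39]
Total comparisons: 10

The merged array is [2, 6, 15, 18, 19, 20, 21, 24, 25, 29, 39], requiring 10 comparisons. The merge step runs in O(n) time where n is the total number of elements.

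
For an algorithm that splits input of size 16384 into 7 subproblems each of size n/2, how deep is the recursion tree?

For divide and conquer with division factor 2:

Problem sizes at each level:
Level 0: 16384
Level 1: 8192
Level 2: 4096
Level 3: 2048
Level 4: 1024
Level 5: 512
Level 6: 256
Level 7: 128
Level 8: 64
Level 9: 32
Level 10: 16
Level 11: 8
Level 12: 4
Level 13: 2
Level 14: 1

The root is level 0 and the size-1 base case is level 14 (the tree spans levels 0 through 14, i.e. 15 levels counting the root), so the depth is the number of divisions: log_2(16384) = 14

The recursion tree depth is log_2(16384) = 14. At each level, the problem size is divided by 2, so it takes 14 divisions to reduce to a base case of size 1. The algorithm makes 7 recursive calls at each level.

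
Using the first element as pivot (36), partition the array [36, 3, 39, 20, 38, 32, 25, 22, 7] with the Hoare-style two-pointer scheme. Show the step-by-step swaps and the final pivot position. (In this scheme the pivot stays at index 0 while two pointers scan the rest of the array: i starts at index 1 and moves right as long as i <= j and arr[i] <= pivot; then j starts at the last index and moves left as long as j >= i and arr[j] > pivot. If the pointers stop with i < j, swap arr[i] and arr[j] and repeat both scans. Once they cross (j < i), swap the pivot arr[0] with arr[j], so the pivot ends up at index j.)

Hoare-style two-pointer partition with pivot = 36:

Initial array: [36, 3, 39, 20, 38, 32, 25, 22, 7]

Pointers start at i = 1, j = 8.
i stops at index 2 (arr[2]=39 > 36), j stops at index 8 (arr[8]=7 <= 36): swap arr[2] and arr[8], array becomes [36, 3, 7, 20, 38, 32, 25, 22, 39]
i stops at index 4 (arr[4]=38 > 36), j stops at index 7 (arr[7]=22 <= 36): swap arr[4] and arr[7], array becomes [36, 3, 7, 20, 22, 32, 25, 38, 39]
i ends at 7, j ends at 6: the pointers have crossed (j < i), so scanning stops.

Swap pivot arr[0] with arr[6] to place pivot at position 6: [25, 3, 7, 20, 22, 32, 36, 38, 39]
Pivot position: 6

After partitioning with pivot 36, the array becomes [25, 3, 7, 20, 22, 32, 36, 38, 39]. The pivot is placed at index 6. All elements to the left of the pivot are <= 36, and all elements to the right are > 36.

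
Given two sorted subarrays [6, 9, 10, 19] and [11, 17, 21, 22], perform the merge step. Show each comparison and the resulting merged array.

Merging process:

Compare 6 vs 11: take 6 from left. Merged: [6]
Compare 9 vs 11: take 9 from left. Merged: [6, 9]
Compare 10 vs 11: take 10 from left. Merged: [6, 9, 10]
Compare 19 vs 11: take 11 from right. Merged: [6, 9, 10, 11]
Compare 19 vs 17: take 17 from right. Merged: [6, 9, 10, 11, 17]
Compare 19 vs 21: take 19 from left. Merged: [6, 9, 10, 11, 17, 19]
Append remaining from right: [21, 22]. Merged: [6, 9, 10, 11, 17, 19, 21, 22]

Final merged array: [6, 9, 10, 11, 17, 19, 21, 22]
Total comparisons: 6

The merged array is [6, 9, 10, 11, 17, 19, 21, 22], requiring 6 comparisons. The merge step runs in O(n) time where n is the total number of elements.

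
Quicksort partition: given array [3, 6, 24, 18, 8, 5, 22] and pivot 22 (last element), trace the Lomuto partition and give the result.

Lomuto partition with pivot = 22:

Initial array: [3, 6, 24, 18, 8, 5, 22]

arr[0]=3 <= 22: swap with position 0, array becomes [3, 6, 24, 18, 8, 5, 22]
arr[1]=6 <= 22: swap with position 1, array becomes [3, 6, 24, 18, 8, 5, 22]
arr[2]=24 > 22: no swap
arr[3]=18 <= 22: swap with position 2, array becomes [3, 6, 18, 24, 8, 5, 22]
arr[4]=8 <= 22: swap with position 3, array becomes [3, 6, 18, 8, 24, 5, 22]
arr[5]=5 <= 22: swap with position 4, array becomes [3, 6, 18, 8, 5, 24, 22]

Place pivot at position 5: [3, 6, 18, 8, 5, 22, 24]
Pivot position: 5

After partitioning with pivot 22, the array becomes [3, 6, 18, 8, 5, 22, 24]. The pivot is placed at index 5. All elements to the left of the pivot are <= 22, and all elements to the right are > 22.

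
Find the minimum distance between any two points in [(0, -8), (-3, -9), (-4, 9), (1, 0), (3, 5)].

Computing all pairwise distances among 5 points:

d((0, -8), (-3, -9)) = 3.1623 <-- minimum
d((0, -8), (-4, 9)) = 17.4642
d((0, -8), (1, 0)) = 8.0623
d((0, -8), (3, 5)) = 13.3417
d((-3, -9), (-4, 9)) = 18.0278
d((-3, -9), (1, 0)) = 9.8489
d((-3, -9), (3, 5)) = 15.2315
d((-4, 9), (1, 0)) = 10.2956
d((-4, 9), (3, 5)) = 8.0623
d((1, 0), (3, 5)) = 5.3852

Closest pair: (0, -8) and (-3, -9) with distance 3.1623

The closest pair is (0, -8) and (-3, -9) with Euclidean distance 3.1623. For 5 points, brute-force pairwise comparison is shown above. For large n, the divide-and-conquer algorithm (sort by x, recurse on halves, check the dividing strip) achieves O(n log n).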